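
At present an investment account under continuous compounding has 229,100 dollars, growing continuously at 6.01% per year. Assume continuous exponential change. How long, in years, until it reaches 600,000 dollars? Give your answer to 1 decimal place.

t ≈ 16.0 years

600000 = 229100 · e^(0.0601·t)
t = ln(600000/229100) / 0.0601 = ln(2.61894) / 0.0601 = 0.96277 / 0.0601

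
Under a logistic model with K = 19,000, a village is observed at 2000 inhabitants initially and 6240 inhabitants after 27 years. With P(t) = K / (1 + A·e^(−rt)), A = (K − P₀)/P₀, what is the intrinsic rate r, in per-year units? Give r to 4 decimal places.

A = (19000 − 2000)/2000 = 8.5
6240 = 19000/(1 + 8.5·e^(−r·27)) → e^(−27r) = (3.04487 − 1)/8.5 = 0.240573
r = −ln(0.240573)/27 = 1.42473/27

r ≈ 0.0528 per year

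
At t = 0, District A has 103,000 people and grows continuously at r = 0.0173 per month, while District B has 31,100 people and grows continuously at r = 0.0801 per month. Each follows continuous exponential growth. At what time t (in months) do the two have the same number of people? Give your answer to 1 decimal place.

103000·e^(0.0173t) = 31100·e^(0.0801t)
103000/31100 = e^((0.0801 − 0.0173)t) → ln(3.3119) = 0.0628·t
t = 1.19752 / 0.0628

t ≈ 19.1 months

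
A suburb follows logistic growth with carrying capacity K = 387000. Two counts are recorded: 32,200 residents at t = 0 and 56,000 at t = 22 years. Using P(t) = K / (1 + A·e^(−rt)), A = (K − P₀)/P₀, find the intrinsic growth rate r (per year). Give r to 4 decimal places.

A = (387000 − 32200)/32200 = 11.01863
56000 = 387000/(1 + 11.01863·e^(−r·22)) → e^(−22r) = (6.91071 − 1)/11.01863 = 0.536429
r = −ln(0.536429)/22 = 0.62282/22

r ≈ 0.0283 per year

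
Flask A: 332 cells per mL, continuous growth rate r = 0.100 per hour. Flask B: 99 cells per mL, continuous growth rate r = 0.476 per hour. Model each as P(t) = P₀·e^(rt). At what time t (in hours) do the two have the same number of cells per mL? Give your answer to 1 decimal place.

332·e^(0.1t) = 99·e^(0.476t)
332/99 = e^((0.476 − 0.1)t) → ln(3.35354) = 0.376·t
t = 1.21002 / 0.376

t ≈ 3.2 hours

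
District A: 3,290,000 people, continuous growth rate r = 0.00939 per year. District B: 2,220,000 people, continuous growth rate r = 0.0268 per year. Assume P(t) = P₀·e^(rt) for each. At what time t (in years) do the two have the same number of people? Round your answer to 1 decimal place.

t ≈ 22.6 years

3290000·e^(0.00939t) = 2220000·e^(0.0268t)
3290000/2220000 = e^((0.0268 − 0.00939)t) → ln(1.48198) = 0.01741·t
t = 0.39338 / 0.01741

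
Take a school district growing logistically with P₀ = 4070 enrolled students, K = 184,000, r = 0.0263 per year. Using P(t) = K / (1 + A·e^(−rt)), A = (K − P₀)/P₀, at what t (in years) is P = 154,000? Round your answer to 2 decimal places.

A = (184000 − 4070)/4070 = 44.20885
154000 = 184000/(1 + 44.20885·e^(−0.0263t)) → 1 + 44.20885·e^(−0.0263t) = 1.19481
e^(−0.0263t) = 0.004406 → t = ln(226.93874)/0.0263 = 5.42468/0.0263

t ≈ 206.26 years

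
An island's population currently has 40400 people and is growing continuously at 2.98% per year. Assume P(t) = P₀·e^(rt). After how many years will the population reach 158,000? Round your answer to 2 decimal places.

158000 = 40400 · e^(0.0298·t)
t = ln(158000/40400) / 0.0298 = ln(3.91089) / 0.0298 = 1.36377 / 0.0298

t ≈ 45.76 years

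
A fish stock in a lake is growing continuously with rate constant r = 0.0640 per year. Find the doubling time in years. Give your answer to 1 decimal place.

doubling time = ln(2) / |r| = 0.69315 / 0.064

doubling time ≈ 10.8 years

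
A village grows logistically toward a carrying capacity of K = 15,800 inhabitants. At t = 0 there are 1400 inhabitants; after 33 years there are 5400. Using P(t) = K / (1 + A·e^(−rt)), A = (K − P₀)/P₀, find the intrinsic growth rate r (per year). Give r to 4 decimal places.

A = (15800 − 1400)/1400 = 10.28571
5400 = 15800/(1 + 10.28571·e^(−r·33)) → e^(−33r) = (2.92593 − 1)/10.28571 = 0.187243
r = −ln(0.187243)/33 = 1.67535/33

r ≈ 0.0508 per year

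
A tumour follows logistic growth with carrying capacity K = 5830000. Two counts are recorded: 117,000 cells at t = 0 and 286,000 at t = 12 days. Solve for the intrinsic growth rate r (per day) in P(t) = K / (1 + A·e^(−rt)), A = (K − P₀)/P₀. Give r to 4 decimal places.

A = (5830000 − 117000)/117000 = 48.82906
286000 = 5830000/(1 + 48.82906·e^(−r·12)) → e^(−12r) = (20.38462 − 1)/48.82906 = 0.396989
r = −ln(0.396989)/12 = 0.92385/12

r ≈ 0.0770 per day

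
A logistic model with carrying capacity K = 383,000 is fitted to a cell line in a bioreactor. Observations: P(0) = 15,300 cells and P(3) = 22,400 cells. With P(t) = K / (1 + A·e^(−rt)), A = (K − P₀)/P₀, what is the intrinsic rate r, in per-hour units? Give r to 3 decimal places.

A = (383000 − 15300)/15300 = 24.03268
22400 = 383000/(1 + 24.03268·e^(−r·3)) → e^(−3r) = (17.09821 − 1)/24.03268 = 0.669847
r = −ln(0.669847)/3 = 0.40071/3

r ≈ 0.134 per hour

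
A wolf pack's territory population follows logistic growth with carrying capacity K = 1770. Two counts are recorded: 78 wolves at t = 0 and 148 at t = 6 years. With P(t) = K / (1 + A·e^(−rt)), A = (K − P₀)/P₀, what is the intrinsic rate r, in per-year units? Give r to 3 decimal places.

r ≈ 0.114 per year

A = (1770 − 78)/78 = 21.69231
148 = 1770/(1 + 21.69231·e^(−r·6)) → e^(−6r) = (11.95946 − 1)/21.69231 = 0.505223
r = −ln(0.505223)/6 = 0.68275/6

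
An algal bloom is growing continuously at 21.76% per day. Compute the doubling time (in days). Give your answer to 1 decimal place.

doubling time = ln(2) / |r| = 0.69315 / 0.2176

doubling time ≈ 3.2 days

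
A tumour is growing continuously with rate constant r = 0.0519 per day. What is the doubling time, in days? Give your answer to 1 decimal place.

doubling time ≈ 13.4 days

doubling time = ln(2) / |r| = 0.69315 / 0.0519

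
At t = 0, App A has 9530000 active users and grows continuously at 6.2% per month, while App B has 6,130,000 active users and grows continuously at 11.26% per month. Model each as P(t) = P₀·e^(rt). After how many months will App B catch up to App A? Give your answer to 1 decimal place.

t ≈ 8.7 months

9530000·e^(0.062t) = 6130000·e^(0.1126t)
9530000/6130000 = e^((0.1126 − 0.062)t) → ln(1.55465) = 0.0506·t
t = 0.44125 / 0.0506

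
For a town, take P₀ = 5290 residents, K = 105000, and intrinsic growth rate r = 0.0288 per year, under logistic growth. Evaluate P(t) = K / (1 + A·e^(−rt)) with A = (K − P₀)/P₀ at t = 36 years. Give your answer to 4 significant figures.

A = (105000 − 5290)/5290 = 18.84877
P(36) = 105000 / (1 + 18.84877·e^(−0.0288·36)) = 105000 / (1 + 18.84877·0.354588)
= 105000 / 7.68354 ≈ 13665.58

≈ 13,670 residents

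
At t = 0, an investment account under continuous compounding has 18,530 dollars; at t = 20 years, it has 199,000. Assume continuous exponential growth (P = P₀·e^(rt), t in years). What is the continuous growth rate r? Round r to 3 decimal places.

199000 = 18530 · e^(r·20)
e^(20r) = 199000/18530 = 10.73934
r = ln(10.73934) / 20 = 2.37391 / 20

r ≈ 0.119 per year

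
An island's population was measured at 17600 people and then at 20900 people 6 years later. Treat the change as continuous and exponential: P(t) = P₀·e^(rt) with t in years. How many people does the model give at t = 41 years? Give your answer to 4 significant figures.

r = ln(20900/17600) / 6 ≈ 0.028642 per year
P(41) = 17600 · e^(0.028642·41) = 17600 · 3.23591 ≈ 56952.01

≈ 56,950 people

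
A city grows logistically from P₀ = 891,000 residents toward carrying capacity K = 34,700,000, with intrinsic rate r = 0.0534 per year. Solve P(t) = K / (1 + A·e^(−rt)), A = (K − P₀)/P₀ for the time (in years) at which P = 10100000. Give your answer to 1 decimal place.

A = (34700000 − 891000)/891000 = 37.94501
10100000 = 34700000/(1 + 37.94501·e^(−0.0534t)) → 1 + 37.94501·e^(−0.0534t) = 3.43564
e^(−0.0534t) = 0.064189 → t = ln(15.57905)/0.0534 = 2.74593/0.0534

t ≈ 51.4 years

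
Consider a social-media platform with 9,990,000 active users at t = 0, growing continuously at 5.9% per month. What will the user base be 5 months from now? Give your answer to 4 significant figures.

P(5) = 9990000 · e^(0.059·5) = 9990000 · e^(0.295)
= 9990000 · 1.34313 ≈ 13417832.32

≈ 13,420,000 active users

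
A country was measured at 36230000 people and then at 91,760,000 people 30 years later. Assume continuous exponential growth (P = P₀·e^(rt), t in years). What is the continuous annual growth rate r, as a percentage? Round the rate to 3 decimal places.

r ≈ 3.098% per year

91760000 = 36230000 · e^(r·30)
e^(30r) = 91760000/36230000 = 2.53271
r = ln(2.53271) / 30 = 0.92929 / 30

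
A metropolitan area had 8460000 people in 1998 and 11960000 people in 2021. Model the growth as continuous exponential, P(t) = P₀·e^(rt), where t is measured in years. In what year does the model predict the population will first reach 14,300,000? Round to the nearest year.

r = ln(11960000/8460000) / 23 = 0.34622/23 ≈ 0.015053 per year
t = ln(14300000/8460000) / r = 0.52491/0.015053 ≈ 34.87 years after 1998

year 2033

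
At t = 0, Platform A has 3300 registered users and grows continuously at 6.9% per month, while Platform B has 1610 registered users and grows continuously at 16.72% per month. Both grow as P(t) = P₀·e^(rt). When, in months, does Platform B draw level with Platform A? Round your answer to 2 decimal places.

t ≈ 7.31 months

3300·e^(0.069t) = 1610·e^(0.1672t)
3300/1610 = e^((0.1672 − 0.069)t) → ln(2.04969) = 0.0982·t
t = 0.71769 / 0.0982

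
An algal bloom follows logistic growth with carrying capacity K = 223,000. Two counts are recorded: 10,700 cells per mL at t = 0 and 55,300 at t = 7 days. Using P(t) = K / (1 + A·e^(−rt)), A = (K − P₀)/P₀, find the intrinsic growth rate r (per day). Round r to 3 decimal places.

r ≈ 0.268 per day

A = (223000 − 10700)/10700 = 19.84112
55300 = 223000/(1 + 19.84112·e^(−r·7)) → e^(−7r) = (4.03255 − 1)/19.84112 = 0.152842
r = −ln(0.152842)/7 = 1.87835/7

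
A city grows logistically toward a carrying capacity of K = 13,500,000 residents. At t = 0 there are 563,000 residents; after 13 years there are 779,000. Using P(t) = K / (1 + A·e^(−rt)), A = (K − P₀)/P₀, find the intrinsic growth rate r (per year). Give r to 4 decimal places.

A = (13500000 − 563000)/563000 = 22.97869
779000 = 13500000/(1 + 22.97869·e^(−r·13)) → e^(−13r) = (17.32991 − 1)/22.97869 = 0.710655
r = −ln(0.710655)/13 = 0.34157/13

r ≈ 0.0263 per year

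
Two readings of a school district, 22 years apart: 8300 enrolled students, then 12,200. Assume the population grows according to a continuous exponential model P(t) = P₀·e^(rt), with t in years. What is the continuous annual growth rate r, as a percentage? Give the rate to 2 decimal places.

r ≈ 1.75% per year

12200 = 8300 · e^(r·22)
e^(22r) = 12200/8300 = 1.46988
r = ln(1.46988) / 22 = 0.38518 / 22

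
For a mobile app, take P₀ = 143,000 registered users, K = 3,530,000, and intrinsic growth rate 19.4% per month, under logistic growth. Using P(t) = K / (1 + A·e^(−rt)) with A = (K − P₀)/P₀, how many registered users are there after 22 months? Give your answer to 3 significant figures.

A = (3530000 − 143000)/143000 = 23.68531
P(22) = 3530000 / (1 + 23.68531·e^(−0.194·22)) = 3530000 / (1 + 23.68531·0.01401)
= 3530000 / 1.33183 ≈ 2650496.54

≈ 2,650,000 registered users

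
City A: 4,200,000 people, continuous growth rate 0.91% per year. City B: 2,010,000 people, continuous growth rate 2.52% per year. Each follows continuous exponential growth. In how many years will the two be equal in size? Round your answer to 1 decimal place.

t ≈ 45.8 years

4200000·e^(0.0091t) = 2010000·e^(0.0252t)
4200000/2010000 = e^((0.0252 − 0.0091)t) → ln(2.08955) = 0.0161·t
t = 0.73695 / 0.0161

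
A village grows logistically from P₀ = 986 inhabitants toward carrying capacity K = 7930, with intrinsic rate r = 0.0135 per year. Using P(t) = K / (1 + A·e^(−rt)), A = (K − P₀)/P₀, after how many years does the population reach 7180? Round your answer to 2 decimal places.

A = (7930 − 986)/986 = 7.0426
7180 = 7930/(1 + 7.0426·e^(−0.0135t)) → 1 + 7.0426·e^(−0.0135t) = 1.10446
e^(−0.0135t) = 0.014832 → t = ln(67.42112)/0.0135 = 4.21096/0.0135

t ≈ 311.92 years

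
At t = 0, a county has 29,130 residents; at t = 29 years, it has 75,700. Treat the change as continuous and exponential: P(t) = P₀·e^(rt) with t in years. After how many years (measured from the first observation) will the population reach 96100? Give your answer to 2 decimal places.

t ≈ 36.25 years

r = ln(75700/29130) / 29 ≈ 0.032931 per year
t = ln(96100/29130) / r = 1.19362 / 0.032931 ≈ 36.246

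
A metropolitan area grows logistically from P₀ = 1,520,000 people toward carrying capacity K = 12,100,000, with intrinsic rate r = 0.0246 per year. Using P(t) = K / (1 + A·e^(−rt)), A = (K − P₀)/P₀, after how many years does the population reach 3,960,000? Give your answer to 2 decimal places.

t ≈ 49.58 years

A = (12100000 − 1520000)/1520000 = 6.96053
3960000 = 12100000/(1 + 6.96053·e^(−0.0246t)) → 1 + 6.96053·e^(−0.0246t) = 3.05556
e^(−0.0246t) = 0.295316 → t = ln(3.3862)/0.0246 = 1.21971/0.0246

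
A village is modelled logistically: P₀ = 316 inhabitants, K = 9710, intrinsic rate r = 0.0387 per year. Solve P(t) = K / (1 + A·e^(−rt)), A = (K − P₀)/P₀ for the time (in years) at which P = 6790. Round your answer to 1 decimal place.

A = (9710 − 316)/316 = 29.72785
6790 = 9710/(1 + 29.72785·e^(−0.0387t)) → 1 + 29.72785·e^(−0.0387t) = 1.43004
e^(−0.0387t) = 0.014466 → t = ln(69.12743)/0.0387 = 4.23595/0.0387

t ≈ 109.5 years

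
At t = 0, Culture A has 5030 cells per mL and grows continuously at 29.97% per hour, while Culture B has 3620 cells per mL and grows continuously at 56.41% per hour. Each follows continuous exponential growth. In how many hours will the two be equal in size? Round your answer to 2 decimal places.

t ≈ 1.24 hours

5030·e^(0.2997t) = 3620·e^(0.5641t)
5030/3620 = e^((0.5641 − 0.2997)t) → ln(1.3895) = 0.2644·t
t = 0.32895 / 0.2644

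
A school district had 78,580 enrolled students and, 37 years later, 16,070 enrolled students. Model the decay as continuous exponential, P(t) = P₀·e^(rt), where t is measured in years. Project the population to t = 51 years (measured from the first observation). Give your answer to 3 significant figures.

r = ln(16070/78580) / 37 ≈ -0.042896 per year
P(51) = 78580 · e^(-0.042896·51) = 78580 · 0.11217 ≈ 8814.57

≈ 8,810 enrolled students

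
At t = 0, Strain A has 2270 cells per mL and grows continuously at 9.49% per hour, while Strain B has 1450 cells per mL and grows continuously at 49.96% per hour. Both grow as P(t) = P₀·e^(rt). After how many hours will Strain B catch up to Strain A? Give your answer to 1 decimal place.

t ≈ 1.1 hours

2270·e^(0.0949t) = 1450·e^(0.4996t)
2270/1450 = e^((0.4996 − 0.0949)t) → ln(1.56552) = 0.4047·t
t = 0.44822 / 0.4047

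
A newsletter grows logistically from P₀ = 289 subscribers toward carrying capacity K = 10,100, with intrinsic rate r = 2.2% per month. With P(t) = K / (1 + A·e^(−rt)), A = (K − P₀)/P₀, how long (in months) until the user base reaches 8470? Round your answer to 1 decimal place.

A = (10100 − 289)/289 = 33.9481
8470 = 10100/(1 + 33.9481·e^(−0.022t)) → 1 + 33.9481·e^(−0.022t) = 1.19244
e^(−0.022t) = 0.005669 → t = ln(176.40514)/0.022 = 5.17278/0.022

t ≈ 235.1 months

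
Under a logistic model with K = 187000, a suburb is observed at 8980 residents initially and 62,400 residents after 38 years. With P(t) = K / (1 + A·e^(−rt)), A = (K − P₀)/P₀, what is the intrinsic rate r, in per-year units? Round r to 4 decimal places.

r ≈ 0.0604 per year

A = (187000 − 8980)/8980 = 19.82405
62400 = 187000/(1 + 19.82405·e^(−r·38)) → e^(−38r) = (2.99679 − 1)/19.82405 = 0.100726
r = −ln(0.100726)/38 = 2.29535/38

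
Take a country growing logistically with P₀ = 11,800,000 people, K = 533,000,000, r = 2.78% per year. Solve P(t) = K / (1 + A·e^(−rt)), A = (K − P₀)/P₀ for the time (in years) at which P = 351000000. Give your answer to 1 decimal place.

t ≈ 159.9 years

A = (533000000 − 11800000)/11800000 = 44.16949
351000000 = 533000000/(1 + 44.16949·e^(−0.0278t)) → 1 + 44.16949·e^(−0.0278t) = 1.51852
e^(−0.0278t) = 0.011739 → t = ln(85.18402)/0.0278 = 4.44481/0.0278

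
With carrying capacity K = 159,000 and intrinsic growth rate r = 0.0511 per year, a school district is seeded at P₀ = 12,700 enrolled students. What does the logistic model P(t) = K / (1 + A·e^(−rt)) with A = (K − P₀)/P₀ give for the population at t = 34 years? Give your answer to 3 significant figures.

A = (159000 − 12700)/12700 = 11.51969
P(34) = 159000 / (1 + 11.51969·e^(−0.0511·34)) = 159000 / (1 + 11.51969·0.175977)
= 159000 / 3.0272 ≈ 52523.72

≈ 52,500 enrolled students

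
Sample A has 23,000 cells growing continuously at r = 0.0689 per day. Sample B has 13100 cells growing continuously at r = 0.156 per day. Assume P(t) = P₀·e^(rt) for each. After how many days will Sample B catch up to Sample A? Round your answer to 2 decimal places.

23000·e^(0.0689t) = 13100·e^(0.156t)
23000/13100 = e^((0.156 − 0.0689)t) → ln(1.75573) = 0.0871·t
t = 0.56288 / 0.0871

t ≈ 6.46 days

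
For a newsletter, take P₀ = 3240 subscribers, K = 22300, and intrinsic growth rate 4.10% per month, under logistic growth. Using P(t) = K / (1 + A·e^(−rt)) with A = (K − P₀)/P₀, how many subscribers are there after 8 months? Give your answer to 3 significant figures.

A = (22300 − 3240)/3240 = 5.88272
P(8) = 22300 / (1 + 5.88272·e^(−0.041·8)) = 22300 / (1 + 5.88272·0.720363)
= 22300 / 5.23769 ≈ 4257.6

≈ 4,260 subscribers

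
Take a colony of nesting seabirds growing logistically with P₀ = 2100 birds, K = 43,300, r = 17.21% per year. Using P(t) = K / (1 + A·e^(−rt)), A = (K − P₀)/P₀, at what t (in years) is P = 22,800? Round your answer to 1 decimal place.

A = (43300 − 2100)/2100 = 19.61905
22800 = 43300/(1 + 19.61905·e^(−0.1721t)) → 1 + 19.61905·e^(−0.1721t) = 1.89912
e^(−0.1721t) = 0.045829 → t = ln(21.82021)/0.1721 = 3.08284/0.1721

t ≈ 17.9 years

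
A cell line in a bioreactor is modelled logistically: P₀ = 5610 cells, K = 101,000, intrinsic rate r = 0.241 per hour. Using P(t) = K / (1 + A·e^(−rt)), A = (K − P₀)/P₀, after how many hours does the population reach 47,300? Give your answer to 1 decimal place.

t ≈ 11.2 hours

A = (101000 − 5610)/5610 = 17.00357
47300 = 101000/(1 + 17.00357·e^(−0.241t)) → 1 + 17.00357·e^(−0.241t) = 2.13531
e^(−0.241t) = 0.066769 → t = ln(14.97707)/0.241 = 2.70652/0.241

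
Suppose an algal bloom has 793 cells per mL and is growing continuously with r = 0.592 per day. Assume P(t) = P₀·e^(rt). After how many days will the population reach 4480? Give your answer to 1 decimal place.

4480 = 793 · e^(0.592·t)
t = ln(4480/793) / 0.592 = ln(5.64943) / 0.592 = 1.73156 / 0.592

t ≈ 2.9 days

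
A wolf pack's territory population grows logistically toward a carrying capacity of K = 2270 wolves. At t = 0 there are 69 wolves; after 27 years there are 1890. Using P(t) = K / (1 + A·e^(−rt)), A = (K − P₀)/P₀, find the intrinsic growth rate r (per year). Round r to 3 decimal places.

A = (2270 − 69)/69 = 31.89855
1890 = 2270/(1 + 31.89855·e^(−r·27)) → e^(−27r) = (1.20106 − 1)/31.89855 = 0.006303
r = −ln(0.006303)/27 = 5.06672/27

r ≈ 0.188 per year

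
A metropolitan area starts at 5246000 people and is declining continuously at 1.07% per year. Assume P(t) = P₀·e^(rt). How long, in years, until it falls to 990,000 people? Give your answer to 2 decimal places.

t ≈ 155.84 years

990000 = 5246000 · e^(-0.0107·t)
t = ln(990000/5246000) / -0.0107 = ln(0.18872) / -0.0107 = -1.66752 / -0.0107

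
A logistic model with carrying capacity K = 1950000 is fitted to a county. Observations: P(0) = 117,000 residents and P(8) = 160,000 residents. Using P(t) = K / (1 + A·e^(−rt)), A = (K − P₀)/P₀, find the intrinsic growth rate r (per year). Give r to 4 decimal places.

A = (1950000 − 117000)/117000 = 15.66667
160000 = 1950000/(1 + 15.66667·e^(−r·8)) → e^(−8r) = (12.1875 − 1)/15.66667 = 0.714096
r = −ln(0.714096)/8 = 0.33674/8

r ≈ 0.0421 per year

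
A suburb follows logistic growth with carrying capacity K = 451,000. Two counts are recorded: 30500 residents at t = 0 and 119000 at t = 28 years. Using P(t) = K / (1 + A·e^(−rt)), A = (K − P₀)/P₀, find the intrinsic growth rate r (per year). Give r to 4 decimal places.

A = (451000 − 30500)/30500 = 13.78689
119000 = 451000/(1 + 13.78689·e^(−r·28)) → e^(−28r) = (3.78992 − 1)/13.78689 = 0.20236
r = −ln(0.20236)/28 = 1.59771/28

r ≈ 0.0571 per year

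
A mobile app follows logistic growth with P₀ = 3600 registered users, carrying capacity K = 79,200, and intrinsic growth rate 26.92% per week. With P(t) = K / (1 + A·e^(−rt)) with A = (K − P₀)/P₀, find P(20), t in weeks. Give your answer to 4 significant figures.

≈ 72,240 registered users

A = (79200 − 3600)/3600 = 21
P(20) = 79200 / (1 + 21·e^(−0.2692·20)) = 79200 / (1 + 21·0.004589)
= 79200 / 1.09638 ≈ 72237.86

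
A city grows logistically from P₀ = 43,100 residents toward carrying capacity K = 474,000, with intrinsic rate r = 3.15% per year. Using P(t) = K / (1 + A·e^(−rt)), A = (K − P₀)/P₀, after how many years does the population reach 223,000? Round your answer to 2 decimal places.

t ≈ 69.34 years

A = (474000 − 43100)/43100 = 9.99768
223000 = 474000/(1 + 9.99768·e^(−0.0315t)) → 1 + 9.99768·e^(−0.0315t) = 2.12556
e^(−0.0315t) = 0.112582 → t = ln(8.8824)/0.0315 = 2.18407/0.0315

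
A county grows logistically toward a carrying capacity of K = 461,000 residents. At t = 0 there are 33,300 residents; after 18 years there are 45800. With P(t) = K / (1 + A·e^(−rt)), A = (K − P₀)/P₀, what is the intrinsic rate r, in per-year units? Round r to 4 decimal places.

r ≈ 0.0194 per year

A = (461000 − 33300)/33300 = 12.84384
45800 = 461000/(1 + 12.84384·e^(−r·18)) → e^(−18r) = (10.0655 − 1)/12.84384 = 0.705825
r = −ln(0.705825)/18 = 0.34839/18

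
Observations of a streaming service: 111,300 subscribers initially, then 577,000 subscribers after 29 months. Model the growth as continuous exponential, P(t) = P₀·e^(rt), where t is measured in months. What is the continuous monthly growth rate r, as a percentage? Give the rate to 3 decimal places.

577000 = 111300 · e^(r·29)
e^(29r) = 577000/111300 = 5.18419
r = ln(5.18419) / 29 = 1.64561 / 29

r ≈ 5.675% per month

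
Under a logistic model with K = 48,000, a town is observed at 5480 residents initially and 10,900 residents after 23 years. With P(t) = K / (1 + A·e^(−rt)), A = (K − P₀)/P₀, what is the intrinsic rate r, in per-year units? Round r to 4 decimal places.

A = (48000 − 5480)/5480 = 7.75912
10900 = 48000/(1 + 7.75912·e^(−r·23)) → e^(−23r) = (4.40367 − 1)/7.75912 = 0.438667
r = −ln(0.438667)/23 = 0.82402/23

r ≈ 0.0358 per year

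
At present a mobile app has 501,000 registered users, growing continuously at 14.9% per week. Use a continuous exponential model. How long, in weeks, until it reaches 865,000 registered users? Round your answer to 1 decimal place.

865000 = 501000 · e^(0.149·t)
t = ln(865000/501000) / 0.149 = ln(1.72655) / 0.149 = 0.54612 / 0.149

t ≈ 3.7 weeks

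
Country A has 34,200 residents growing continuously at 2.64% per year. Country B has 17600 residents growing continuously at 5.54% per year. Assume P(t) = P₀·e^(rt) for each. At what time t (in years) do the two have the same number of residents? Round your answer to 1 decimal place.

34200·e^(0.0264t) = 17600·e^(0.0554t)
34200/17600 = e^((0.0554 − 0.0264)t) → ln(1.94318) = 0.029·t
t = 0.66433 / 0.029

t ≈ 22.9 years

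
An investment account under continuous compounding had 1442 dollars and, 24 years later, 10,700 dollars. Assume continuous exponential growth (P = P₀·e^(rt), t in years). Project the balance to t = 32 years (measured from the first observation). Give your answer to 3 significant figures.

≈ 20,900 dollars

r = ln(10700/1442) / 24 ≈ 0.083509 per year
P(32) = 1442 · e^(0.083509·32) = 1442 · 14.47298 ≈ 20870.04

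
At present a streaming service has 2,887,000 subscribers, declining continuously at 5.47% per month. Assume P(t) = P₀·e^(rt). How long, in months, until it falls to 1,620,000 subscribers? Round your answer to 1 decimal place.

1620000 = 2887000 · e^(-0.0547·t)
t = ln(1620000/2887000) / -0.0547 = ln(0.56114) / -0.0547 = -0.57779 / -0.0547

t ≈ 10.6 months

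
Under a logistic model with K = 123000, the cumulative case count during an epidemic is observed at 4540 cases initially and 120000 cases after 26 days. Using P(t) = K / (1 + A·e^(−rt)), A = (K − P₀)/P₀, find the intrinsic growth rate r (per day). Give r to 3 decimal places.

A = (123000 − 4540)/4540 = 26.09251
120000 = 123000/(1 + 26.09251·e^(−r·26)) → e^(−26r) = (1.025 − 1)/26.09251 = 0.000958
r = −ln(0.000958)/26 = 6.95053/26

r ≈ 0.267 per day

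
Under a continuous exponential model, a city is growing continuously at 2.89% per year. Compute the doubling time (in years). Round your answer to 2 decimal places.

doubling time ≈ 23.98 years

doubling time = ln(2) / |r| = 0.69315 / 0.0289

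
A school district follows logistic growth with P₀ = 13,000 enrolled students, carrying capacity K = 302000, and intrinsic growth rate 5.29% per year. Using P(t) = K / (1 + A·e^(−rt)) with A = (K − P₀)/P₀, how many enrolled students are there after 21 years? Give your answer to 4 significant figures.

A = (302000 − 13000)/13000 = 22.23077
P(21) = 302000 / (1 + 22.23077·e^(−0.0529·21)) = 302000 / (1 + 22.23077·0.329262)
= 302000 / 8.31976 ≈ 36299.13

≈ 36,300 enrolled students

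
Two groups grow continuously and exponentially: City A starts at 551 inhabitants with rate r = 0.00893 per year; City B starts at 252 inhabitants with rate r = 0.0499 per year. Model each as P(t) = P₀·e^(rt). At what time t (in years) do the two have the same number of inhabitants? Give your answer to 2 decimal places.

551·e^(0.00893t) = 252·e^(0.0499t)
551/252 = e^((0.0499 − 0.00893)t) → ln(2.18651) = 0.04097·t
t = 0.78231 / 0.04097

t ≈ 19.09 years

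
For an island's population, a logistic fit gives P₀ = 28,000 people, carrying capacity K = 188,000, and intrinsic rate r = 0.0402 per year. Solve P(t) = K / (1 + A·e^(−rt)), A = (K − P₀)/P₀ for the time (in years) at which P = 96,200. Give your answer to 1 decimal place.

A = (188000 − 28000)/28000 = 5.71429
96200 = 188000/(1 + 5.71429·e^(−0.0402t)) → 1 + 5.71429·e^(−0.0402t) = 1.95426
e^(−0.0402t) = 0.166996 → t = ln(5.98817)/0.0402 = 1.78979/0.0402

t ≈ 44.5 years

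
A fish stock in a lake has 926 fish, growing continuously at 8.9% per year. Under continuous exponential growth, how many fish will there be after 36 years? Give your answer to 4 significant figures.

P(36) = 926 · e^(0.089·36) = 926 · e^(3.204)
= 926 · 24.63086 ≈ 22808.17

≈ 22,810 fish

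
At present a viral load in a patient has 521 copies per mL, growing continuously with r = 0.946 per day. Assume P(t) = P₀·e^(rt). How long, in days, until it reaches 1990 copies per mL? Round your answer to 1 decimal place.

t ≈ 1.4 days

1990 = 521 · e^(0.946·t)
t = ln(1990/521) / 0.946 = ln(3.81958) / 0.946 = 1.34014 / 0.946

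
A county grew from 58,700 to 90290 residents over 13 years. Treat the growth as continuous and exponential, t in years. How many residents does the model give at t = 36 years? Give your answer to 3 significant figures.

r = ln(90290/58700) / 13 ≈ 0.033122 per year
P(36) = 58700 · e^(0.033122·36) = 58700 · 3.29496 ≈ 193414.29

≈ 193,000 residents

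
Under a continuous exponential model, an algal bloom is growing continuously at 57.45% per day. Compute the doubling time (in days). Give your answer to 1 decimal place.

doubling time ≈ 1.2 days

doubling time = ln(2) / |r| = 0.69315 / 0.5745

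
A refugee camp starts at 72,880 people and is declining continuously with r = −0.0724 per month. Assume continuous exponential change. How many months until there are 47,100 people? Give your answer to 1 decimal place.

t ≈ 6.0 months

47100 = 72880 · e^(-0.0724·t)
t = ln(47100/72880) / -0.0724 = ln(0.64627) / -0.0724 = -0.43654 / -0.0724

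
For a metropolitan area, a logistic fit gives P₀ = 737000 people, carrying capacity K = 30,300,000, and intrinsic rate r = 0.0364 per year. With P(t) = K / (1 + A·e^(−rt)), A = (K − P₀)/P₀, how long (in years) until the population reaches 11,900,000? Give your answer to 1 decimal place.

t ≈ 89.4 years

A = (30300000 − 737000)/737000 = 40.11262
11900000 = 30300000/(1 + 40.11262·e^(−0.0364t)) → 1 + 40.11262·e^(−0.0364t) = 2.54622
e^(−0.0364t) = 0.038547 → t = ln(25.9424)/0.0364 = 3.25588/0.0364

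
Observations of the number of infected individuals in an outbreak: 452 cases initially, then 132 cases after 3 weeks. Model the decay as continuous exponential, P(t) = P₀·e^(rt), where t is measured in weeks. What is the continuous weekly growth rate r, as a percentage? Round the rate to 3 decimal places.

132 = 452 · e^(r·3)
e^(3r) = 132/452 = 0.29204
r = ln(0.29204) / 3 = -1.23088 / 3

r ≈ -41.029% per week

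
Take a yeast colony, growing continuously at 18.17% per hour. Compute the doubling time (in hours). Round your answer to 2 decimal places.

doubling time ≈ 3.81 hours

doubling time = ln(2) / |r| = 0.69315 / 0.1817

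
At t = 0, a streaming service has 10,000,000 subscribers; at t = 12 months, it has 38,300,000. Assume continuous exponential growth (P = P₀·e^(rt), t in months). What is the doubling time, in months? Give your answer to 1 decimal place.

doubling time ≈ 6.2 months

r = ln(38300000/10000000) / 12 = ln(3.83) / 12 ≈ 0.111905 per month
doubling time = ln 2 / |r| = 0.69315 / 0.111905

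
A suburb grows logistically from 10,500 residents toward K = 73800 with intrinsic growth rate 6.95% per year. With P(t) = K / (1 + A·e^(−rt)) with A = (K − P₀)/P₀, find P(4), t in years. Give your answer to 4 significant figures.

≈ 13,260 residents

A = (73800 − 10500)/10500 = 6.02857
P(4) = 73800 / (1 + 6.02857·e^(−0.0695·4)) = 73800 / (1 + 6.02857·0.757297)
= 73800 / 5.56542 ≈ 13260.46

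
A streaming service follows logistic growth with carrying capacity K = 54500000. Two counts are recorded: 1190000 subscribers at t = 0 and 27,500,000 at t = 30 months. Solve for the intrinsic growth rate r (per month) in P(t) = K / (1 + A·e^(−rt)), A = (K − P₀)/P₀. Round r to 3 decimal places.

A = (54500000 − 1190000)/1190000 = 44.79832
27500000 = 54500000/(1 + 44.79832·e^(−r·30)) → e^(−30r) = (1.98182 − 1)/44.79832 = 0.021916
r = −ln(0.021916)/30 = 3.82052/30

r ≈ 0.127 per month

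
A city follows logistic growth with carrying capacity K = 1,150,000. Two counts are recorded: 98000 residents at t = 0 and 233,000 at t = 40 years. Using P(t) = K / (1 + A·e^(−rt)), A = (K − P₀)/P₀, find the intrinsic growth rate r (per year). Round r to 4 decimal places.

A = (1150000 − 98000)/98000 = 10.73469
233000 = 1150000/(1 + 10.73469·e^(−r·40)) → e^(−40r) = (4.93562 − 1)/10.73469 = 0.366626
r = −ln(0.366626)/40 = 1.00341/40

r ≈ 0.0251 per year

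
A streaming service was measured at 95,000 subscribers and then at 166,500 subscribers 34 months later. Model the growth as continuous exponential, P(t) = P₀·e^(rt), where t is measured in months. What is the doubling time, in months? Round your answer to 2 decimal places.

doubling time ≈ 42.00 months

r = ln(166500/95000) / 34 = ln(1.75263) / 34 ≈ 0.016503 per month
doubling time = ln 2 / |r| = 0.69315 / 0.016503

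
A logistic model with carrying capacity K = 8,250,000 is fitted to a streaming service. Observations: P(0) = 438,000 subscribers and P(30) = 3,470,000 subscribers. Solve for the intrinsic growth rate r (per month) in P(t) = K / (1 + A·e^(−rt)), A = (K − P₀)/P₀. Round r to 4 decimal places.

A = (8250000 − 438000)/438000 = 17.83562
3470000 = 8250000/(1 + 17.83562·e^(−r·30)) → e^(−30r) = (2.37752 − 1)/17.83562 = 0.077234
r = −ln(0.077234)/30 = 2.56091/30

r ≈ 0.0854 per month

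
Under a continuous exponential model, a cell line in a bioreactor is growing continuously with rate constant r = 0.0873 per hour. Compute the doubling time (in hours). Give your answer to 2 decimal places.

doubling time ≈ 7.94 hours

doubling time = ln(2) / |r| = 0.69315 / 0.0873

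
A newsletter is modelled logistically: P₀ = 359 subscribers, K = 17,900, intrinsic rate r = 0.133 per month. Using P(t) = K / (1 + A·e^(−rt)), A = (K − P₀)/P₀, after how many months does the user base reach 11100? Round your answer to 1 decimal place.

A = (17900 − 359)/359 = 48.86072
11100 = 17900/(1 + 48.86072·e^(−0.133t)) → 1 + 48.86072·e^(−0.133t) = 1.61261
e^(−0.133t) = 0.012538 → t = ln(79.75795)/0.133 = 4.379/0.133

t ≈ 32.9 months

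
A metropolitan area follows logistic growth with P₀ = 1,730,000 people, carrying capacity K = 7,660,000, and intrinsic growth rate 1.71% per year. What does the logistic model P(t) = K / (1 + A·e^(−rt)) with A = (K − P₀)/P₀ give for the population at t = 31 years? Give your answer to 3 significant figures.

A = (7660000 − 1730000)/1730000 = 3.42775
P(31) = 7660000 / (1 + 3.42775·e^(−0.0171·31)) = 7660000 / (1 + 3.42775·0.588546)
= 7660000 / 3.01739 ≈ 2538620.85

≈ 2,540,000 people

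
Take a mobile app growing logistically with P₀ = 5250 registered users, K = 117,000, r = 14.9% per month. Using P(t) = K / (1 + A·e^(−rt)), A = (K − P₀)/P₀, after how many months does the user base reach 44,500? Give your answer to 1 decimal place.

A = (117000 − 5250)/5250 = 21.28571
44500 = 117000/(1 + 21.28571·e^(−0.149t)) → 1 + 21.28571·e^(−0.149t) = 2.62921
e^(−0.149t) = 0.07654 → t = ln(13.06502)/0.149 = 2.56994/0.149

t ≈ 17.2 months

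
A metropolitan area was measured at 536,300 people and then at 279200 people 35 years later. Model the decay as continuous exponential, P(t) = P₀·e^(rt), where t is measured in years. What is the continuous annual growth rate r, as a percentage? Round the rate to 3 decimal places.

279200 = 536300 · e^(r·35)
e^(35r) = 279200/536300 = 0.5206
r = ln(0.5206) / 35 = -0.65277 / 35

r ≈ -1.865% per year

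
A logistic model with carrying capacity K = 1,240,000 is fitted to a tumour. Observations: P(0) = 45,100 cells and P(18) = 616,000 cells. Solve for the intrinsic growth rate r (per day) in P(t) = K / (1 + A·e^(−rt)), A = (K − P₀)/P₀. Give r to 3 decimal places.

A = (1240000 − 45100)/45100 = 26.49446
616000 = 1240000/(1 + 26.49446·e^(−r·18)) → e^(−18r) = (2.01299 − 1)/26.49446 = 0.038234
r = −ln(0.038234)/18 = 3.26403/18

r ≈ 0.181 per day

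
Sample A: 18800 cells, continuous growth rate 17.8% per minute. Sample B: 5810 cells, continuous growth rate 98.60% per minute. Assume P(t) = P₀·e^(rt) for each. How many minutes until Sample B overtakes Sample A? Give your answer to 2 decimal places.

t ≈ 1.45 minutes

18800·e^(0.178t) = 5810·e^(0.986t)
18800/5810 = e^((0.986 − 0.178)t) → ln(3.2358) = 0.808·t
t = 1.17428 / 0.808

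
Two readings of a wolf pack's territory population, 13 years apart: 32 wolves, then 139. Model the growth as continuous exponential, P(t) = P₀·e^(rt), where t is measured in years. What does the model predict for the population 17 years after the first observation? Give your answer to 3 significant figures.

≈ 218 wolves

r = ln(139/32) / 13 ≈ 0.11298 per year
P(17) = 32 · e^(0.11298·17) = 32 · 6.82544 ≈ 218.41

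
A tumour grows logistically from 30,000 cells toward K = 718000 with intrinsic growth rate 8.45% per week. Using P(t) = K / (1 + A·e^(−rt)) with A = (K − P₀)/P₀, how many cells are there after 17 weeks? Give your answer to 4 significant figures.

A = (718000 − 30000)/30000 = 22.93333
P(17) = 718000 / (1 + 22.93333·e^(−0.0845·17)) = 718000 / (1 + 22.93333·0.237758)
= 718000 / 6.45259 ≈ 111273.08

≈ 111,300 cells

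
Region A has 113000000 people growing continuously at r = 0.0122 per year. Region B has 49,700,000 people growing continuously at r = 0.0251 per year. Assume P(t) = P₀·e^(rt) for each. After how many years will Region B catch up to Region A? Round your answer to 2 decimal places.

t ≈ 63.67 years

113000000·e^(0.0122t) = 49700000·e^(0.0251t)
113000000/49700000 = e^((0.0251 − 0.0122)t) → ln(2.27364) = 0.0129·t
t = 0.82138 / 0.0129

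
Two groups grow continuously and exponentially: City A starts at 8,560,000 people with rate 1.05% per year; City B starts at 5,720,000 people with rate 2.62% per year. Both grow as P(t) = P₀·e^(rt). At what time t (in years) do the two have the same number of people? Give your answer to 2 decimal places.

8560000·e^(0.0105t) = 5720000·e^(0.0262t)
8560000/5720000 = e^((0.0262 − 0.0105)t) → ln(1.4965) = 0.0157·t
t = 0.40313 / 0.0157

t ≈ 25.68 years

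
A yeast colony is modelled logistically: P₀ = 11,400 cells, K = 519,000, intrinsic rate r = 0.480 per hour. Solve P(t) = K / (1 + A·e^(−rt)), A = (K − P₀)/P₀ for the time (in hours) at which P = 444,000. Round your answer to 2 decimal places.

A = (519000 − 11400)/11400 = 44.52632
444000 = 519000/(1 + 44.52632·e^(−0.48t)) → 1 + 44.52632·e^(−0.48t) = 1.16892
e^(−0.48t) = 0.003794 → t = ln(263.59579)/0.48 = 5.57442/0.48

t ≈ 11.61 hours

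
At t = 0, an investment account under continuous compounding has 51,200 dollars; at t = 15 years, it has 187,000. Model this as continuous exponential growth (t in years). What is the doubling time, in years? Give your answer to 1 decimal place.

doubling time ≈ 8.0 years

r = ln(187000/51200) / 15 = ln(3.65234) / 15 ≈ 0.086358 per year
doubling time = ln 2 / |r| = 0.69315 / 0.086358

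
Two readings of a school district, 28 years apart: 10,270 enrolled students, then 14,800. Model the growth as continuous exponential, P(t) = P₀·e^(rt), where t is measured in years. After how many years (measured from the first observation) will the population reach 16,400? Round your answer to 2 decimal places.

t ≈ 35.87 years

r = ln(14800/10270) / 28 ≈ 0.01305 per year
t = ln(16400/10270) / r = 0.46805 / 0.01305 ≈ 35.866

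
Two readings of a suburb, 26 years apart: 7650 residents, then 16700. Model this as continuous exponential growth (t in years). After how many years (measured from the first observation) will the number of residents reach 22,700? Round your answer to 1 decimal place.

r = ln(16700/7650) / 26 ≈ 0.030027 per year
t = ln(22700/7650) / r = 1.08766 / 0.030027 ≈ 36.223

t ≈ 36.2 years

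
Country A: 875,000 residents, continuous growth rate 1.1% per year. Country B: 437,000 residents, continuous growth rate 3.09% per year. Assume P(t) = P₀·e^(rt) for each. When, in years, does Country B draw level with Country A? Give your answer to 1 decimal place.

875000·e^(0.011t) = 437000·e^(0.0309t)
875000/437000 = e^((0.0309 − 0.011)t) → ln(2.00229) = 0.0199·t
t = 0.69429 / 0.0199

t ≈ 34.9 years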